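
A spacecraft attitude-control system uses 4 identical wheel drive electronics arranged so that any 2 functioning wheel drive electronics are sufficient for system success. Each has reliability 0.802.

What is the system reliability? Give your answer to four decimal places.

R = Σ_{i=2}^{4} C(4,i) p^i (1−p)^{4−i} with p = 0.802
C(4,2)·0.802^2·0.198^2 = 0.151297
C(4,3)·0.802^3·0.198^1 = 0.408553
C(4,4)·0.802^4·0.198^0 = 0.413711
Sum = 0.9736

0.9736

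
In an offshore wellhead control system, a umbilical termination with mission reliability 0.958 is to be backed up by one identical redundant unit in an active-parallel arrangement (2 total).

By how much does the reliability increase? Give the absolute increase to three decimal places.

R_before = 0.958
R_after = 1 − (1 − 0.958)^2 = 0.998
ΔR = 0.998 − 0.958 = 0.040

0.040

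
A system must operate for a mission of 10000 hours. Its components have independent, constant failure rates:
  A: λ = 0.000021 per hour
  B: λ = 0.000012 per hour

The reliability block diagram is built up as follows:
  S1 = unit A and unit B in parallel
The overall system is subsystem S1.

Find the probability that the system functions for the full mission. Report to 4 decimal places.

0.9786

R(A) = exp(−0.000021 × 10000) = 0.810584
R(B) = exp(−0.000012 × 10000) = 0.886920
Parallel (A and B): 1 − (1 − 0.810584)(1 − 0.886920) = 0.9786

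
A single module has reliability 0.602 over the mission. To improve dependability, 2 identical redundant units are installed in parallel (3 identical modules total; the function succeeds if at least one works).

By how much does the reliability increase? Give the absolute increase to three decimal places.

0.335

R_before = 0.602
R_after = 1 − (1 − 0.602)^3 = 0.937
ΔR = 0.937 − 0.602 = 0.335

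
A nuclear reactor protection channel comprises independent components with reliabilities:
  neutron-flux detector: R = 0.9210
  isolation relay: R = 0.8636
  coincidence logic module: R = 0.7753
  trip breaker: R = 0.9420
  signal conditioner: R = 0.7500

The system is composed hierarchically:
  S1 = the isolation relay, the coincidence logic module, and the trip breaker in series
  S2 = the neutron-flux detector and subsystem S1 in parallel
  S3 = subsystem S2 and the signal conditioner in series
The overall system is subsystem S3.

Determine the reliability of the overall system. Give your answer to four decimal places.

Series (isolation relay, coincidence logic module, and trip breaker): 0.863600 × 0.775300 × 0.942000 = 0.630715
Parallel (neutron-flux detector and [0.630715]): 1 − (1 − 0.921000)(1 − 0.630715) = 0.970826
Series ([0.970826] and signal conditioner): 0.970826 × 0.750000 = 0.7281

0.7281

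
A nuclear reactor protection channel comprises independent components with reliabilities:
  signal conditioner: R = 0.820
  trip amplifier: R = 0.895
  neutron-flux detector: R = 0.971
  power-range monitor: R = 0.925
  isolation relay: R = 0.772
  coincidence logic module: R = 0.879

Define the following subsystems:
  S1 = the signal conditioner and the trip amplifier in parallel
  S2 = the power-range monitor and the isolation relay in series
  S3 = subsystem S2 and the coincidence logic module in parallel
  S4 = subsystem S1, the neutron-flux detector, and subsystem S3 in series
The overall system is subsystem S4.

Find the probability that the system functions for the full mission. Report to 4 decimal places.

Parallel (signal conditioner and trip amplifier): 1 − (1 − 0.820000)(1 − 0.895000) = 0.981100
Series (power-range monitor and isolation relay): 0.925000 × 0.772000 = 0.714100
Parallel ([0.714100] and coincidence logic module): 1 − (1 − 0.714100)(1 − 0.879000) = 0.965406
Series ([0.981100], neutron-flux detector, and [0.965406]): 0.981100 × 0.971000 × 0.965406 = 0.9197

0.9197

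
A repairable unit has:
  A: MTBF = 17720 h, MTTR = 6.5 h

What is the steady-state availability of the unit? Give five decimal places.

0.99963

A(A) = MTBF/(MTBF+MTTR) = 17720/(17720+6.5) = 0.99963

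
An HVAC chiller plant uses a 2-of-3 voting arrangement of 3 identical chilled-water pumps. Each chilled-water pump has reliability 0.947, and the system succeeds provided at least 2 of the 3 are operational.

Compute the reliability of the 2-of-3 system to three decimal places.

R = Σ_{i=2}^{3} C(3,i) p^i (1−p)^{3−i} with p = 0.947
C(3,2)·0.947^2·0.053^1 = 0.14259
C(3,3)·0.947^3·0.053^0 = 0.84928
Sum = 0.992

0.992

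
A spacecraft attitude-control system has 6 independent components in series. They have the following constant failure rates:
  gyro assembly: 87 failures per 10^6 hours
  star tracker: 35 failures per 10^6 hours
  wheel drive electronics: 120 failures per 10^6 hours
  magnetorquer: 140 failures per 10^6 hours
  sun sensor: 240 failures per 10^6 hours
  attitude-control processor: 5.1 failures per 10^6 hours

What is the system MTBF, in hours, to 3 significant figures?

Series of exponential components: λ_sys = Σ λ_i
λ_sys = 0.000087 + 0.000035 + 0.00012 + 0.00014 + 0.00024 + 0.0000051 = 6.2710e-04 /h
MTBF = 1 / λ_sys = 1590 h

1590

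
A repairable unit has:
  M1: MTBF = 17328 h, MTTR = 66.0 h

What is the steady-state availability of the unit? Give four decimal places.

0.9962

A(M1) = MTBF/(MTBF+MTTR) = 17328/(17328+66.0) = 0.9962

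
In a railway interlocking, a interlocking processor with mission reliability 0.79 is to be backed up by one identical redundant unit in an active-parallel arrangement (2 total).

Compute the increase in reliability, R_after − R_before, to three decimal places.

0.166

R_before = 0.79
R_after = 1 − (1 − 0.79)^2 = 0.956
ΔR = 0.956 − 0.79 = 0.166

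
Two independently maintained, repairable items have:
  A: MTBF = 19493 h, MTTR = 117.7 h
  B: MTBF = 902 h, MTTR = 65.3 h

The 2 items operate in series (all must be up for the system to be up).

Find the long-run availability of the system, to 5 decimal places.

A(A) = MTBF/(MTBF+MTTR) = 19493/(19493+117.7) = 0.993998
A(B) = MTBF/(MTBF+MTTR) = 902/(902+65.3) = 0.932493
Series availability: 0.993998 × 0.932493 = 0.92690

0.92690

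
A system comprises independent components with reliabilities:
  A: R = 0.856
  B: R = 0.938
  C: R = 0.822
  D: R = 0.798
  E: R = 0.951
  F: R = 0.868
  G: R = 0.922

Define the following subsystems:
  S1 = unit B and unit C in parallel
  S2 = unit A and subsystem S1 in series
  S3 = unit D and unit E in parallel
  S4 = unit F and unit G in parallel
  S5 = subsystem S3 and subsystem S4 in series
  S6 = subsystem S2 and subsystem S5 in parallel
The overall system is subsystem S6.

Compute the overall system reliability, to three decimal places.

Parallel (B and C): 1 − (1 − 0.93800)(1 − 0.82200) = 0.98896
Series (A and [0.98896]): 0.85600 × 0.98896 = 0.84655
Parallel (D and E): 1 − (1 − 0.79800)(1 − 0.95100) = 0.99010
Parallel (F and G): 1 − (1 − 0.86800)(1 − 0.92200) = 0.98970
Series ([0.99010] and [0.98970]): 0.99010 × 0.98970 = 0.97990
Parallel ([0.84655] and [0.97990]): 1 − (1 − 0.84655)(1 − 0.97990) = 0.997

0.997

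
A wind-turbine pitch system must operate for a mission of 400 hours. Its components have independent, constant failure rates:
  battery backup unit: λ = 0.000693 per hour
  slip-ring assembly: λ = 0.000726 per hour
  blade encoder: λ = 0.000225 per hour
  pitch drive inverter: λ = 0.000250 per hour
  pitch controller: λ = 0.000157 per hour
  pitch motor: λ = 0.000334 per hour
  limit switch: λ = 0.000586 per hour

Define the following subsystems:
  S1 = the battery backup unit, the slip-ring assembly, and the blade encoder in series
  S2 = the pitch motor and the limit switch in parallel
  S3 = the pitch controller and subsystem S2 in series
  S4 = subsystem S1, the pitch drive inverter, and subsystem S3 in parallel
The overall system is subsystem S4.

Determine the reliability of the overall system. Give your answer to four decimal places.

R(battery backup unit) = exp(−0.000693 × 400) = 0.757903
R(slip-ring assembly) = exp(−0.000726 × 400) = 0.747964
R(blade encoder) = exp(−0.000225 × 400) = 0.913931
R(pitch drive inverter) = exp(−0.000250 × 400) = 0.904837
R(pitch controller) = exp(−0.000157 × 400) = 0.939131
R(pitch motor) = exp(−0.000334 × 400) = 0.874940
R(limit switch) = exp(−0.000586 × 400) = 0.791045
Series (battery backup unit, slip-ring assembly, and blade encoder): 0.757903 × 0.747964 × 0.913931 = 0.518093
Parallel (pitch motor and limit switch): 1 − (1 − 0.874940)(1 − 0.791045) = 0.973868
Series (pitch controller and [0.973868]): 0.939131 × 0.973868 = 0.914590
Parallel ([0.518093], pitch drive inverter, and [0.914590]): 1 − (1 − 0.518093)(1 − 0.904837)(1 − 0.914590) = 0.9961

0.9961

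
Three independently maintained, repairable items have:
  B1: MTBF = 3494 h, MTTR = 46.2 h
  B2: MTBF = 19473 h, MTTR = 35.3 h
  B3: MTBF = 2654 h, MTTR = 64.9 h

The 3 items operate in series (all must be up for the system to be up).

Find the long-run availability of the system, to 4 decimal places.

A(B1) = MTBF/(MTBF+MTTR) = 3494/(3494+46.2) = 0.986950
A(B2) = MTBF/(MTBF+MTTR) = 19473/(19473+35.3) = 0.998191
A(B3) = MTBF/(MTBF+MTTR) = 2654/(2654+64.9) = 0.976130
Series availability: 0.986950 × 0.998191 × 0.976130 = 0.9616

0.9616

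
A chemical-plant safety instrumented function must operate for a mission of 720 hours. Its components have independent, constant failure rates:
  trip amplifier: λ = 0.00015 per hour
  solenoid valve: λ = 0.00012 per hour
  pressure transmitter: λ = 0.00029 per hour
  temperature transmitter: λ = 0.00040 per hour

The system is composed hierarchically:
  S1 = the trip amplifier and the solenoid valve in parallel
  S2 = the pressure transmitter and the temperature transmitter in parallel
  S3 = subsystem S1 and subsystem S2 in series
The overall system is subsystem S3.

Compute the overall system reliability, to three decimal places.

0.945

R(trip amplifier) = exp(−0.00015 × 720) = 0.89763
R(solenoid valve) = exp(−0.00012 × 720) = 0.91723
R(pressure transmitter) = exp(−0.00029 × 720) = 0.81156
R(temperature transmitter) = exp(−0.00040 × 720) = 0.74976
Parallel (trip amplifier and solenoid valve): 1 − (1 − 0.89763)(1 − 0.91723) = 0.99153
Parallel (pressure transmitter and temperature transmitter): 1 − (1 − 0.81156)(1 − 0.74976) = 0.95284
Series ([0.99153] and [0.95284]): 0.99153 × 0.95284 = 0.945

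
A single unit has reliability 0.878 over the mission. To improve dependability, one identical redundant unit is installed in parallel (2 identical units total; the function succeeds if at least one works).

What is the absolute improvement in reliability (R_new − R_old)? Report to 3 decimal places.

R_before = 0.878
R_after = 1 − (1 − 0.878)^2 = 0.985
ΔR = 0.985 − 0.878 = 0.107

0.107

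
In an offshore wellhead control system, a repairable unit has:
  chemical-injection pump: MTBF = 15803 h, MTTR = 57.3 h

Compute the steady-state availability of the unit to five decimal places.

0.99639

A(chemical-injection pump) = MTBF/(MTBF+MTTR) = 15803/(15803+57.3) = 0.99639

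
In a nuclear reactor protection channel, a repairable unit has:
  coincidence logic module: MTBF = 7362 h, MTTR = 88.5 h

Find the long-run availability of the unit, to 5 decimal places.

0.98812

A(coincidence logic module) = MTBF/(MTBF+MTTR) = 7362/(7362+88.5) = 0.98812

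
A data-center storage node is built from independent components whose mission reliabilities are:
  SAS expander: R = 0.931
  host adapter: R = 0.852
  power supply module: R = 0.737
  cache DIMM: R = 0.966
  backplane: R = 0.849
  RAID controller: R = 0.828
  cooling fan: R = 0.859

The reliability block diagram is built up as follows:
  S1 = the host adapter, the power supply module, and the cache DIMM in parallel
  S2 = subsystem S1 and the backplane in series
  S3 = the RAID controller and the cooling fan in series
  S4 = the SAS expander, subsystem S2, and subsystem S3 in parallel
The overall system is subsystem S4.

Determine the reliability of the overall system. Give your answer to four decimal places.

Parallel (host adapter, power supply module, and cache DIMM): 1 − (1 − 0.852000)(1 − 0.737000)(1 − 0.966000) = 0.998677
Series ([0.998677] and backplane): 0.998677 × 0.849000 = 0.847877
Series (RAID controller and cooling fan): 0.828000 × 0.859000 = 0.711252
Parallel (SAS expander, [0.847877], and [0.711252]): 1 − (1 − 0.931000)(1 − 0.847877)(1 − 0.711252) = 0.9970

0.9970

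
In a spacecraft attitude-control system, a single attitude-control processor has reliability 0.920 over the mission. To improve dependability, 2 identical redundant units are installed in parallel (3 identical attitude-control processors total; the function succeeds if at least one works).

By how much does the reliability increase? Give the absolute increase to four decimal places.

0.0795

R_before = 0.920
R_after = 1 − (1 − 0.920)^3 = 0.9995
ΔR = 0.9995 − 0.920 = 0.0795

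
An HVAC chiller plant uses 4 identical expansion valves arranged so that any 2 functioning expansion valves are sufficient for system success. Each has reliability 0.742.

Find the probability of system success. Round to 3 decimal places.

R = Σ_{i=2}^{4} C(4,i) p^i (1−p)^{4−i} with p = 0.742
C(4,2)·0.742^2·0.258^2 = 0.21989
C(4,3)·0.742^3·0.258^1 = 0.42159
C(4,4)·0.742^4·0.258^0 = 0.30312
Sum = 0.945

0.945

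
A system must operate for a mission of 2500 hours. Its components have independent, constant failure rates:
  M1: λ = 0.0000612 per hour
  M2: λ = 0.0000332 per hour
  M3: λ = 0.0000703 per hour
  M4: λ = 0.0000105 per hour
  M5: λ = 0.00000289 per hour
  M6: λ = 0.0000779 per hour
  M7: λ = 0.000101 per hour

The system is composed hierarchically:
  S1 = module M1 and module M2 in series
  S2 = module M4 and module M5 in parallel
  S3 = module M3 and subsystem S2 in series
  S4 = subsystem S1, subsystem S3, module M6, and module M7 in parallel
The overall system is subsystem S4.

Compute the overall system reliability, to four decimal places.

0.9987

R(M1) = exp(−0.0000612 × 2500) = 0.858130
R(M2) = exp(−0.0000332 × 2500) = 0.920351
R(M3) = exp(−0.0000703 × 2500) = 0.838828
R(M4) = exp(−0.0000105 × 2500) = 0.974092
R(M5) = exp(−0.00000289 × 2500) = 0.992801
R(M6) = exp(−0.0000779 × 2500) = 0.823040
R(M7) = exp(−0.000101 × 2500) = 0.776856
Series (M1 and M2): 0.858130 × 0.920351 = 0.789781
Parallel (M4 and M5): 1 − (1 − 0.974092)(1 − 0.992801) = 0.999813
Series (M3 and [0.999813]): 0.838828 × 0.999813 = 0.838671
Parallel ([0.789781], [0.838671], M6, and M7): 1 − (1 − 0.789781)(1 − 0.838671)(1 − 0.823040)(1 − 0.776856) = 0.9987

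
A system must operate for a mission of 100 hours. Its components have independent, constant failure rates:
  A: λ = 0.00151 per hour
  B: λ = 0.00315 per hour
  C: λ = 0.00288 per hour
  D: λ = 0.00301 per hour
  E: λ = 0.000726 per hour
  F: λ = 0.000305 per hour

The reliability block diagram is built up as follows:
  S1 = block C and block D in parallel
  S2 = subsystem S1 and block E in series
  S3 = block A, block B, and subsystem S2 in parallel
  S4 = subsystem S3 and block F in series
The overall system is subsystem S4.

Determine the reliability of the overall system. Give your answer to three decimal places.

R(A) = exp(−0.00151 × 100) = 0.85985
R(B) = exp(−0.00315 × 100) = 0.72979
R(C) = exp(−0.00288 × 100) = 0.74976
R(D) = exp(−0.00301 × 100) = 0.74008
R(E) = exp(−0.000726 × 100) = 0.92997
R(F) = exp(−0.000305 × 100) = 0.96996
Parallel (C and D): 1 − (1 − 0.74976)(1 − 0.74008) = 0.93496
Series ([0.93496] and E): 0.93496 × 0.92997 = 0.86948
Parallel (A, B, and [0.86948]): 1 − (1 − 0.85985)(1 − 0.72979)(1 − 0.86948) = 0.99506
Series ([0.99506] and F): 0.99506 × 0.96996 = 0.965

0.965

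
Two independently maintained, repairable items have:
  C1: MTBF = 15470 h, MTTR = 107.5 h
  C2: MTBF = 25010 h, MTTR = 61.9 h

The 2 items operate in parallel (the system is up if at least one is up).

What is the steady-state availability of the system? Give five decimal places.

A(C1) = MTBF/(MTBF+MTTR) = 15470/(15470+107.5) = 0.993099
A(C2) = MTBF/(MTBF+MTTR) = 25010/(25010+61.9) = 0.997531
Parallel availability: 1 − (1 − 0.993099)(1 − 0.997531) = 0.99998

0.99998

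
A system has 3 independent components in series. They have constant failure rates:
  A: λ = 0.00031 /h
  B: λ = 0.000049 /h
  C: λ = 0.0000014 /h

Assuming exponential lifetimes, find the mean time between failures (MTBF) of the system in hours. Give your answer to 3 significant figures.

2770

Series of exponential components: λ_sys = Σ λ_i
λ_sys = 0.00031 + 0.000049 + 0.0000014 = 3.6040e-04 /h
MTBF = 1 / λ_sys = 2770 h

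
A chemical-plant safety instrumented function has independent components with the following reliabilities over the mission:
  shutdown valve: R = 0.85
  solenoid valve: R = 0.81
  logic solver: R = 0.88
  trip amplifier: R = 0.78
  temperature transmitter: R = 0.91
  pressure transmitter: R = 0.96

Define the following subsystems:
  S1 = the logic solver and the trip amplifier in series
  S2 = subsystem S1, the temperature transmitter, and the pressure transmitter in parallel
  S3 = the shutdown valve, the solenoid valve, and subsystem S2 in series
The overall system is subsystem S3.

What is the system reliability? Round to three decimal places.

0.688

Series (logic solver and trip amplifier): 0.88000 × 0.78000 = 0.68640
Parallel ([0.68640], temperature transmitter, and pressure transmitter): 1 − (1 − 0.68640)(1 − 0.91000)(1 − 0.96000) = 0.99887
Series (shutdown valve, solenoid valve, and [0.99887]): 0.85000 × 0.81000 × 0.99887 = 0.688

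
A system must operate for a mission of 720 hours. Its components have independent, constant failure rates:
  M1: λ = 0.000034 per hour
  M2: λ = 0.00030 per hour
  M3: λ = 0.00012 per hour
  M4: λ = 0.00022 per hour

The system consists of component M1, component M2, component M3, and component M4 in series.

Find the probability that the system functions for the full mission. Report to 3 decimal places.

R(M1) = exp(−0.000034 × 720) = 0.97582
R(M2) = exp(−0.00030 × 720) = 0.80574
R(M3) = exp(−0.00012 × 720) = 0.91723
R(M4) = exp(−0.00022 × 720) = 0.85351
Series (M1, M2, M3, and M4): 0.97582 × 0.80574 × 0.91723 × 0.85351 = 0.616

0.616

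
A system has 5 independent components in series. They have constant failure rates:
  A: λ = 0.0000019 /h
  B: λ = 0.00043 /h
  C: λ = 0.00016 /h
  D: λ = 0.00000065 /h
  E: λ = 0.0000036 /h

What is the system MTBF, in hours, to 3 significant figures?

Series of exponential components: λ_sys = Σ λ_i
λ_sys = 0.0000019 + 0.00043 + 0.00016 + 0.00000065 + 0.0000036 = 5.9615e-04 /h
MTBF = 1 / λ_sys = 1680 h

1680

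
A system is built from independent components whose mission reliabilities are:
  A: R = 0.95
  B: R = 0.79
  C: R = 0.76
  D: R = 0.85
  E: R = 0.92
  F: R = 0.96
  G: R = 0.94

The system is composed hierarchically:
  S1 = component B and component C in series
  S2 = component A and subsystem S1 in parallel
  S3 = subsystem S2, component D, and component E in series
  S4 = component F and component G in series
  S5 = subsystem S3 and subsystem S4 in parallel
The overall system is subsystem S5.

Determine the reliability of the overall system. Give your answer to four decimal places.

0.9772

Series (B and C): 0.790000 × 0.760000 = 0.600400
Parallel (A and [0.600400]): 1 − (1 − 0.950000)(1 − 0.600400) = 0.980020
Series ([0.980020], D, and E): 0.980020 × 0.850000 × 0.920000 = 0.766376
Series (F and G): 0.960000 × 0.940000 = 0.902400
Parallel ([0.766376] and [0.902400]): 1 − (1 − 0.766376)(1 − 0.902400) = 0.9772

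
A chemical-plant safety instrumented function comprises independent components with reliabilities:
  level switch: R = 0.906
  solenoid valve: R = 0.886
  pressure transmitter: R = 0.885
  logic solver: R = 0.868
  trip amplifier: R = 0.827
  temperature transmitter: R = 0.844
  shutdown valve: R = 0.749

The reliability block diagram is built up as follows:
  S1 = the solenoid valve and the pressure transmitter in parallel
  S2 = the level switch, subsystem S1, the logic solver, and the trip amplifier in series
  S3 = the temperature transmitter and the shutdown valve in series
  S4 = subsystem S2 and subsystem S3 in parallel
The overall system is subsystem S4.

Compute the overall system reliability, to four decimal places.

0.8683

Parallel (solenoid valve and pressure transmitter): 1 − (1 − 0.886000)(1 − 0.885000) = 0.986890
Series (level switch, [0.986890], logic solver, and trip amplifier): 0.906000 × 0.986890 × 0.868000 × 0.827000 = 0.641833
Series (temperature transmitter and shutdown valve): 0.844000 × 0.749000 = 0.632156
Parallel ([0.641833] and [0.632156]): 1 − (1 − 0.641833)(1 − 0.632156) = 0.8683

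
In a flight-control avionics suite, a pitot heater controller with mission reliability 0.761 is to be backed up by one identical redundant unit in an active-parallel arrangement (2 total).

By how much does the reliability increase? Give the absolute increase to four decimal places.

0.1819

R_before = 0.761
R_after = 1 − (1 − 0.761)^2 = 0.9429
ΔR = 0.9429 − 0.761 = 0.1819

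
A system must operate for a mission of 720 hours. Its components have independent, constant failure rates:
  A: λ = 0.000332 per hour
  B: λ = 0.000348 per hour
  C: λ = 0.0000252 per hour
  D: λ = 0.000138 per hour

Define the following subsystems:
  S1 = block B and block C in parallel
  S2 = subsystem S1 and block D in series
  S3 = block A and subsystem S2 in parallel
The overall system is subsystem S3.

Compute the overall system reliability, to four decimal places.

0.9791

R(A) = exp(−0.000332 × 720) = 0.787383
R(B) = exp(−0.000348 × 720) = 0.778365
R(C) = exp(−0.0000252 × 720) = 0.982020
R(D) = exp(−0.000138 × 720) = 0.905417
Parallel (B and C): 1 − (1 − 0.778365)(1 − 0.982020) = 0.996015
Series ([0.996015] and D): 0.996015 × 0.905417 = 0.901809
Parallel (A and [0.901809]): 1 − (1 − 0.787383)(1 − 0.901809) = 0.9791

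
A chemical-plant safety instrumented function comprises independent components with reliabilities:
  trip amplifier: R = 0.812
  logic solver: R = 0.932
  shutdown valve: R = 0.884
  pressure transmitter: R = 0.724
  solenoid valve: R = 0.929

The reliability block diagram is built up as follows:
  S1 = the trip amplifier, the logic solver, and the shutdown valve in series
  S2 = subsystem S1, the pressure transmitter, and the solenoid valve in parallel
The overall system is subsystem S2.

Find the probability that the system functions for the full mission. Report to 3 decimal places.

Series (trip amplifier, logic solver, and shutdown valve): 0.81200 × 0.93200 × 0.88400 = 0.66900
Parallel ([0.66900], pressure transmitter, and solenoid valve): 1 − (1 − 0.66900)(1 − 0.72400)(1 − 0.92900) = 0.994

0.994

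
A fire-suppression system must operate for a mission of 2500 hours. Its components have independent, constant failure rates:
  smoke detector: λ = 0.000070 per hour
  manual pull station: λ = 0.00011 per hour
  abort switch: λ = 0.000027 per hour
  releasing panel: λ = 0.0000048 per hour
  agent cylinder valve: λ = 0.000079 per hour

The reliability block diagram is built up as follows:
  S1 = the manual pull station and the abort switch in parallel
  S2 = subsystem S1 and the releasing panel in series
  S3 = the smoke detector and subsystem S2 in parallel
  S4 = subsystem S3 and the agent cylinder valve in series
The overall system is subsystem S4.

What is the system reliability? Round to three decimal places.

R(smoke detector) = exp(−0.000070 × 2500) = 0.83946
R(manual pull station) = exp(−0.00011 × 2500) = 0.75957
R(abort switch) = exp(−0.000027 × 2500) = 0.93473
R(releasing panel) = exp(−0.0000048 × 2500) = 0.98807
R(agent cylinder valve) = exp(−0.000079 × 2500) = 0.82078
Parallel (manual pull station and abort switch): 1 − (1 − 0.75957)(1 − 0.93473) = 0.98431
Series ([0.98431] and releasing panel): 0.98431 × 0.98807 = 0.97257
Parallel (smoke detector and [0.97257]): 1 − (1 − 0.83946)(1 − 0.97257) = 0.99560
Series ([0.99560] and agent cylinder valve): 0.99560 × 0.82078 = 0.817

0.817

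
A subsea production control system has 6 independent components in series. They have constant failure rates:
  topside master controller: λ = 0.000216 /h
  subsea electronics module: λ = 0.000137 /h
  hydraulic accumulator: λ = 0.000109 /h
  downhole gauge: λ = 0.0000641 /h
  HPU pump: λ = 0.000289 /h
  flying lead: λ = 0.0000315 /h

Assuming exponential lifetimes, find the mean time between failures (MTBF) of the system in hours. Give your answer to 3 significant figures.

1180

Series of exponential components: λ_sys = Σ λ_i
λ_sys = 0.000216 + 0.000137 + 0.000109 + 0.0000641 + 0.000289 + 0.0000315 = 8.4660e-04 /h
MTBF = 1 / λ_sys = 1180 h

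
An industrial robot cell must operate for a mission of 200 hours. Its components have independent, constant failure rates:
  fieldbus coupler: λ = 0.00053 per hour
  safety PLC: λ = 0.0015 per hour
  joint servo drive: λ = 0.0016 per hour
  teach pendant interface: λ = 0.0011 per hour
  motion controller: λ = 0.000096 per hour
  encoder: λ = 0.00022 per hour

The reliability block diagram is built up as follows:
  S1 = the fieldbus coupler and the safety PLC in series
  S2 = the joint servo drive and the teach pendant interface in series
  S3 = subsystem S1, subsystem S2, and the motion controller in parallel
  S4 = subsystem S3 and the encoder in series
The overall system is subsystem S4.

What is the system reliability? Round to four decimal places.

0.9544

R(fieldbus coupler) = exp(−0.00053 × 200) = 0.899425
R(safety PLC) = exp(−0.0015 × 200) = 0.740818
R(joint servo drive) = exp(−0.0016 × 200) = 0.726149
R(teach pendant interface) = exp(−0.0011 × 200) = 0.802519
R(motion controller) = exp(−0.000096 × 200) = 0.980983
R(encoder) = exp(−0.00022 × 200) = 0.956954
Series (fieldbus coupler and safety PLC): 0.899425 × 0.740818 = 0.666310
Series (joint servo drive and teach pendant interface): 0.726149 × 0.802519 = 0.582748
Parallel ([0.666310], [0.582748], and motion controller): 1 − (1 − 0.666310)(1 − 0.582748)(1 − 0.980983) = 0.997352
Series ([0.997352] and encoder): 0.997352 × 0.956954 = 0.9544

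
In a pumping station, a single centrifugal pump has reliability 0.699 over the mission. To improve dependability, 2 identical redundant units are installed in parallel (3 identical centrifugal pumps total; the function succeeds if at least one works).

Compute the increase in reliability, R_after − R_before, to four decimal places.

0.2737

R_before = 0.699
R_after = 1 − (1 − 0.699)^3 = 0.9727
ΔR = 0.9727 − 0.699 = 0.2737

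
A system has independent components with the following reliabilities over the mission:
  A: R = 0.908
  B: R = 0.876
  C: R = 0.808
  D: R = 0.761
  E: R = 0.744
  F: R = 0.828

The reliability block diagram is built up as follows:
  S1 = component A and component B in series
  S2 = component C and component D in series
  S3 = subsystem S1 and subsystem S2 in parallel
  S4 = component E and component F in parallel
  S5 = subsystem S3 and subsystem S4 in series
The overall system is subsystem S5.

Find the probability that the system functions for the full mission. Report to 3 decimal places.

Series (A and B): 0.90800 × 0.87600 = 0.79541
Series (C and D): 0.80800 × 0.76100 = 0.61489
Parallel ([0.79541] and [0.61489]): 1 − (1 − 0.79541)(1 − 0.61489) = 0.92121
Parallel (E and F): 1 − (1 − 0.74400)(1 − 0.82800) = 0.95597
Series ([0.92121] and [0.95597]): 0.92121 × 0.95597 = 0.881

0.881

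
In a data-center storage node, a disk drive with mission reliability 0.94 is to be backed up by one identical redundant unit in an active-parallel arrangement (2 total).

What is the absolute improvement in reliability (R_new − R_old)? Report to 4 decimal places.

R_before = 0.94
R_after = 1 − (1 − 0.94)^2 = 0.9964
ΔR = 0.9964 − 0.94 = 0.0564

0.0564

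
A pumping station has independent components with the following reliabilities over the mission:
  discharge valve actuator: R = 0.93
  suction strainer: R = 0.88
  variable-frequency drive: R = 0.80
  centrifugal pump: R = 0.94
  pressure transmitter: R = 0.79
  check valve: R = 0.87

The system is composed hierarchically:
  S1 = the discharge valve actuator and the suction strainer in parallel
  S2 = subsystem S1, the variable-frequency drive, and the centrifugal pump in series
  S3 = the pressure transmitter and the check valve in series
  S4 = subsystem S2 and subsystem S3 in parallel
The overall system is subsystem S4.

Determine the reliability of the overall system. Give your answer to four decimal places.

Parallel (discharge valve actuator and suction strainer): 1 − (1 − 0.930000)(1 − 0.880000) = 0.991600
Series ([0.991600], variable-frequency drive, and centrifugal pump): 0.991600 × 0.800000 × 0.940000 = 0.745683
Series (pressure transmitter and check valve): 0.790000 × 0.870000 = 0.687300
Parallel ([0.745683] and [0.687300]): 1 − (1 − 0.745683)(1 − 0.687300) = 0.9205

0.9205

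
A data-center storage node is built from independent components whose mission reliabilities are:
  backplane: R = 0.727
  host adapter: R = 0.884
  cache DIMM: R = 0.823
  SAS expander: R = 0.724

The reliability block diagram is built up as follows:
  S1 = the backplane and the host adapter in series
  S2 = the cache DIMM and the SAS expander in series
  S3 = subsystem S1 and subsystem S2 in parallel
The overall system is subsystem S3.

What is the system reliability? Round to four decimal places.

0.8556

Series (backplane and host adapter): 0.727000 × 0.884000 = 0.642668
Series (cache DIMM and SAS expander): 0.823000 × 0.724000 = 0.595852
Parallel ([0.642668] and [0.595852]): 1 − (1 − 0.642668)(1 − 0.595852) = 0.8556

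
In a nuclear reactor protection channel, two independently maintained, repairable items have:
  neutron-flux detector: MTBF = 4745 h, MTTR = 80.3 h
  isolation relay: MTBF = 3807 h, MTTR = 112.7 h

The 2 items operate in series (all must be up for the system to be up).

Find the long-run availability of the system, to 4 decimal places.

0.9551

A(neutron-flux detector) = MTBF/(MTBF+MTTR) = 4745/(4745+80.3) = 0.983359
A(isolation relay) = MTBF/(MTBF+MTTR) = 3807/(3807+112.7) = 0.971248
Series availability: 0.983359 × 0.971248 = 0.9551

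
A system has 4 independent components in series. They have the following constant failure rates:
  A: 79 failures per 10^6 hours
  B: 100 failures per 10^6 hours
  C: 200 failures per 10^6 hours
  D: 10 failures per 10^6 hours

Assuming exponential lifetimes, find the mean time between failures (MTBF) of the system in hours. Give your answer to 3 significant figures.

Series of exponential components: λ_sys = Σ λ_i
λ_sys = 0.000079 + 0.00010 + 0.00020 + 0.000010 = 3.8900e-04 /h
MTBF = 1 / λ_sys = 2570 h

2570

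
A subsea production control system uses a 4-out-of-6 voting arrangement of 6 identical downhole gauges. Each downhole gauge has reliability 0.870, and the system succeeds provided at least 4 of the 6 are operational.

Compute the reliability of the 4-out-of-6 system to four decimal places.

R = Σ_{i=4}^{6} C(6,i) p^i (1−p)^{6−i} with p = 0.870
C(6,4)·0.870^4·0.130^2 = 0.145230
C(6,5)·0.870^5·0.130^1 = 0.388768
C(6,6)·0.870^6·0.130^0 = 0.433626
Sum = 0.9676

0.9676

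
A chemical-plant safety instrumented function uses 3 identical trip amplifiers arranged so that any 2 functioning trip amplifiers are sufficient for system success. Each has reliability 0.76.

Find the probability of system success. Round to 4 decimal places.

0.8548

R = Σ_{i=2}^{3} C(3,i) p^i (1−p)^{3−i} with p = 0.76
C(3,2)·0.76^2·0.24^1 = 0.415872
C(3,3)·0.76^3·0.24^0 = 0.438976
Sum = 0.8548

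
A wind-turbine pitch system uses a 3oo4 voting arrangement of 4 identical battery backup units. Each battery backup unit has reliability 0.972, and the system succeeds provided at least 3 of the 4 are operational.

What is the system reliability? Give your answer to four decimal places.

0.9955

R = Σ_{i=3}^{4} C(4,i) p^i (1−p)^{4−i} with p = 0.972
C(4,3)·0.972^3·0.028^1 = 0.102853
C(4,4)·0.972^4·0.028^0 = 0.892617
Sum = 0.9955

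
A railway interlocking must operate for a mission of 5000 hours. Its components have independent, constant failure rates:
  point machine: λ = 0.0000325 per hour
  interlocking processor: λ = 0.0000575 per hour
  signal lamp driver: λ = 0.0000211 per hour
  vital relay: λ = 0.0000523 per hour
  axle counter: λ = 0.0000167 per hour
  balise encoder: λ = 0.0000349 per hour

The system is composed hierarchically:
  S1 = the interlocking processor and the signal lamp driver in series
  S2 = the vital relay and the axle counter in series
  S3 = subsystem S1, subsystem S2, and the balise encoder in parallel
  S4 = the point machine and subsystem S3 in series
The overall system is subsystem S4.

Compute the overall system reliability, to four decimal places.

R(point machine) = exp(−0.0000325 × 5000) = 0.850016
R(interlocking processor) = exp(−0.0000575 × 5000) = 0.750137
R(signal lamp driver) = exp(−0.0000211 × 5000) = 0.899874
R(vital relay) = exp(−0.0000523 × 5000) = 0.769896
R(axle counter) = exp(−0.0000167 × 5000) = 0.919891
R(balise encoder) = exp(−0.0000349 × 5000) = 0.839877
Series (interlocking processor and signal lamp driver): 0.750137 × 0.899874 = 0.675029
Series (vital relay and axle counter): 0.769896 × 0.919891 = 0.708220
Parallel ([0.675029], [0.708220], and balise encoder): 1 − (1 − 0.675029)(1 − 0.708220)(1 − 0.839877) = 0.984817
Series (point machine and [0.984817]): 0.850016 × 0.984817 = 0.8371

0.8371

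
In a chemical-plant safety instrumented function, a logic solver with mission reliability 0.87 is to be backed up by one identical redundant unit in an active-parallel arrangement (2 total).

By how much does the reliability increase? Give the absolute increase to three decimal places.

0.113

R_before = 0.87
R_after = 1 − (1 − 0.87)^2 = 0.983
ΔR = 0.983 − 0.87 = 0.113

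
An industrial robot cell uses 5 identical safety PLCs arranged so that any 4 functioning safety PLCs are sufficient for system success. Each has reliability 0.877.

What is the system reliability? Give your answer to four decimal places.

R = Σ_{i=4}^{5} C(5,i) p^i (1−p)^{5−i} with p = 0.877
C(5,4)·0.877^4·0.123^1 = 0.363809
C(5,5)·0.877^5·0.123^0 = 0.518798
Sum = 0.8826

0.8826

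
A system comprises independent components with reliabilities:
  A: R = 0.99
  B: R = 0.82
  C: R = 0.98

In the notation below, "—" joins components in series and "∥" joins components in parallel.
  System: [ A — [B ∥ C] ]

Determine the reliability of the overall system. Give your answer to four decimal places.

Parallel (B and C): 1 − (1 − 0.820000)(1 − 0.980000) = 0.996400
Series (A and [0.996400]): 0.990000 × 0.996400 = 0.9864

0.9864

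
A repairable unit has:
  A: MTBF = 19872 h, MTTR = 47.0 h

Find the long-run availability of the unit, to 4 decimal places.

A(A) = MTBF/(MTBF+MTTR) = 19872/(19872+47.0) = 0.9976

0.9976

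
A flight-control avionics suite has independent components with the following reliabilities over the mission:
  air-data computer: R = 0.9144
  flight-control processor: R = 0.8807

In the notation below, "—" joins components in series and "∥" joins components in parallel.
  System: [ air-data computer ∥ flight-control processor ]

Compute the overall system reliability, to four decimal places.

0.9898

Parallel (air-data computer and flight-control processor): 1 − (1 − 0.914400)(1 − 0.880700) = 0.9898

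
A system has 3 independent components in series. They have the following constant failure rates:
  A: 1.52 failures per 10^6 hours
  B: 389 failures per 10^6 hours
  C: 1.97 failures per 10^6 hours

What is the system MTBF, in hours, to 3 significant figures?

2550

Series of exponential components: λ_sys = Σ λ_i
λ_sys = 0.00000152 + 0.000389 + 0.00000197 = 3.9249e-04 /h
MTBF = 1 / λ_sys = 2550 h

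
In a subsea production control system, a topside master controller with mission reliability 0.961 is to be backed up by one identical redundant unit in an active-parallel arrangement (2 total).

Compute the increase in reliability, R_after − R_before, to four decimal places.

R_before = 0.961
R_after = 1 − (1 − 0.961)^2 = 0.9985
ΔR = 0.9985 − 0.961 = 0.0375

0.0375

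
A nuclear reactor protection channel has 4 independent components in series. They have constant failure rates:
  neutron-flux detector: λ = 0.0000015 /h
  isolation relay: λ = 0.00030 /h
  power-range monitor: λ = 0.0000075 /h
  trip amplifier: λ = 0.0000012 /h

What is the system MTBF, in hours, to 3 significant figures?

3220

Series of exponential components: λ_sys = Σ λ_i
λ_sys = 0.0000015 + 0.00030 + 0.0000075 + 0.0000012 = 3.1020e-04 /h
MTBF = 1 / λ_sys = 3220 h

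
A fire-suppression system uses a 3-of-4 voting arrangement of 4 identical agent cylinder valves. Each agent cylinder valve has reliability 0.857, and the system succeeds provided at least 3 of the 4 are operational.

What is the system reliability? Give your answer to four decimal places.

R = Σ_{i=3}^{4} C(4,i) p^i (1−p)^{4−i} with p = 0.857
C(4,3)·0.857^3·0.143^1 = 0.360030
C(4,4)·0.857^4·0.143^0 = 0.539415
Sum = 0.8994

0.8994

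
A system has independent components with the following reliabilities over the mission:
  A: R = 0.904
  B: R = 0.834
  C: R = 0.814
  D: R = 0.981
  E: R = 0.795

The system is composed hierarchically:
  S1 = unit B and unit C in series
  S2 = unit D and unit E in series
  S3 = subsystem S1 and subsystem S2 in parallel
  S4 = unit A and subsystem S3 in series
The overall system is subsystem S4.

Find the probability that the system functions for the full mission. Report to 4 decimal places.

Series (B and C): 0.834000 × 0.814000 = 0.678876
Series (D and E): 0.981000 × 0.795000 = 0.779895
Parallel ([0.678876] and [0.779895]): 1 − (1 − 0.678876)(1 − 0.779895) = 0.929319
Series (A and [0.929319]): 0.904000 × 0.929319 = 0.8401

0.8401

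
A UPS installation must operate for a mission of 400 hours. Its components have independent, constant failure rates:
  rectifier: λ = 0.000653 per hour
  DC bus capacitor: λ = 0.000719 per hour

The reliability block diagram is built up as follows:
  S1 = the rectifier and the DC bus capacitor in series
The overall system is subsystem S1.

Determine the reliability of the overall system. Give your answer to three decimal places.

R(rectifier) = exp(−0.000653 × 400) = 0.77013
R(DC bus capacitor) = exp(−0.000719 × 400) = 0.75006
Series (rectifier and DC bus capacitor): 0.77013 × 0.75006 = 0.578

0.578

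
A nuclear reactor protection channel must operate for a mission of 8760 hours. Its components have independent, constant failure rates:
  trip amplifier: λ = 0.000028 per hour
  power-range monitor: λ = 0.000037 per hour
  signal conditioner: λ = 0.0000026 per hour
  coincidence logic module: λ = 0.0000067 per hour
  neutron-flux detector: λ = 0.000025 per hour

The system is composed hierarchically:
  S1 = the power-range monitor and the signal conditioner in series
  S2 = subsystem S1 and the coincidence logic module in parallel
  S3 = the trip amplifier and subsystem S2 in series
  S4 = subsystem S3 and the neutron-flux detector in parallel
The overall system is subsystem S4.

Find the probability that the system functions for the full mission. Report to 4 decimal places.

0.9546

R(trip amplifier) = exp(−0.000028 × 8760) = 0.782485
R(power-range monitor) = exp(−0.000037 × 8760) = 0.723163
R(signal conditioner) = exp(−0.0000026 × 8760) = 0.977481
R(coincidence logic module) = exp(−0.0000067 × 8760) = 0.942997
R(neutron-flux detector) = exp(−0.000025 × 8760) = 0.803322
Series (power-range monitor and signal conditioner): 0.723163 × 0.977481 = 0.706878
Parallel ([0.706878] and coincidence logic module): 1 − (1 − 0.706878)(1 − 0.942997) = 0.983291
Series (trip amplifier and [0.983291]): 0.782485 × 0.983291 = 0.769410
Parallel ([0.769410] and neutron-flux detector): 1 − (1 − 0.769410)(1 − 0.803322) = 0.9546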